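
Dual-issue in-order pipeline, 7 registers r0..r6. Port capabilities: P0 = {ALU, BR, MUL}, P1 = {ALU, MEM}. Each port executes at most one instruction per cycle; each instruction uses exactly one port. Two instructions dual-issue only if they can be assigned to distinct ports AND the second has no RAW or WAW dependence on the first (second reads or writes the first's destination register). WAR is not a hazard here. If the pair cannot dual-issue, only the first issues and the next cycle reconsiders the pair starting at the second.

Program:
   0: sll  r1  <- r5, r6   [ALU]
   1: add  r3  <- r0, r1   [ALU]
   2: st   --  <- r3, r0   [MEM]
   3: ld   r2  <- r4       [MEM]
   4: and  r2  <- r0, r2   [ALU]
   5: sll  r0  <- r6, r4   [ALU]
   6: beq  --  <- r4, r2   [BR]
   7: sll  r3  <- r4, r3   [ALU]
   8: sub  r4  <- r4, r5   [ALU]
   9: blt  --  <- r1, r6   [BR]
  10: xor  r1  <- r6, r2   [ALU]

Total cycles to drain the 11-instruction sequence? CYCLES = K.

#0 head=0: sll.ALU i0 RAW r1
#1 head=1: add.ALU i1 RAW r3
#2 head=2: st.MEM i2 no-port MEM/MEM
#3 head=3: ld.MEM i3 RAW+WAW r2
#4 head=4: and.ALU;sll.ALU i4/i5 2-wide
#5 head=6: beq.BR;sll.ALU i6/i7 2-wide
#6 head=8: sub.ALU;blt.BR i8/i9 2-wide
#7 head=10: xor.ALU i10 tail

CYCLES = 8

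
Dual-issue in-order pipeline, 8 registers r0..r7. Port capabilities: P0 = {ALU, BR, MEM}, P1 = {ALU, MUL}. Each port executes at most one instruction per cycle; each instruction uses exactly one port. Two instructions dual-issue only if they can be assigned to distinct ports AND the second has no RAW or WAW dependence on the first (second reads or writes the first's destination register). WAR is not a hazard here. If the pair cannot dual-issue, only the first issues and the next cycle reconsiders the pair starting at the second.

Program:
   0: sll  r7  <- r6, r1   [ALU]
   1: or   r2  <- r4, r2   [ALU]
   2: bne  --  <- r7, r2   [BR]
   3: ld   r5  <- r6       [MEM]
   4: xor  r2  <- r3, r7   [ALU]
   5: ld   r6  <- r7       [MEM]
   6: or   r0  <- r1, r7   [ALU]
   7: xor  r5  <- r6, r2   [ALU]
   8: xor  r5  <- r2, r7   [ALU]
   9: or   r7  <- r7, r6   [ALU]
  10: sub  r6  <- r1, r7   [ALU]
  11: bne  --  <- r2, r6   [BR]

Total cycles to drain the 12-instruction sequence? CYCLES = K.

0. sll.ALU or.ALU @i0+i1  | pair
1. bne.BR @i2  | no-port BR/MEM
2. ld.MEM xor.ALU @i3+i4  | pair
3. ld.MEM or.ALU @i5+i6  | pair
4. xor.ALU @i7  | WAW r5
5. xor.ALU or.ALU @i8+i9  | pair
6. sub.ALU @i10  | RAW r6
7. bne.BR @i11  | tail

CYCLES = 8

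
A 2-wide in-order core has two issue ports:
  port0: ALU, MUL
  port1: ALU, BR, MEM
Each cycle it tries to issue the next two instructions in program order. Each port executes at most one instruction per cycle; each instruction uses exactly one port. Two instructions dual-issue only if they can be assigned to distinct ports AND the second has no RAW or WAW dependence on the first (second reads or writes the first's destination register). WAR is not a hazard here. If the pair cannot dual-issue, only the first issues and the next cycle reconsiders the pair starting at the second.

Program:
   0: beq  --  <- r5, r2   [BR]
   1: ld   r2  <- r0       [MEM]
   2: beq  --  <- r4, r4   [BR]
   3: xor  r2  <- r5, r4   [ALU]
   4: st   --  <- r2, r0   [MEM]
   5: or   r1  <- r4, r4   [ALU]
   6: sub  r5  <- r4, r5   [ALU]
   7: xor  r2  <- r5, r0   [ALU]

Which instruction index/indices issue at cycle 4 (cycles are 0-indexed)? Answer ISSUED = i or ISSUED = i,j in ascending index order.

  cy0 -> i0 (beq.BR) no-port BR/MEM
  cy1 -> i1 (ld.MEM) no-port MEM/BR
  cy2 -> i2&i3 (beq.BR/xor.ALU) dual
  cy3 -> i4&i5 (st.MEM/or.ALU) dual
  cy4 -> i6 (sub.ALU) RAW r5
  cy5 -> i7 (xor.ALU) tail

ISSUED = 6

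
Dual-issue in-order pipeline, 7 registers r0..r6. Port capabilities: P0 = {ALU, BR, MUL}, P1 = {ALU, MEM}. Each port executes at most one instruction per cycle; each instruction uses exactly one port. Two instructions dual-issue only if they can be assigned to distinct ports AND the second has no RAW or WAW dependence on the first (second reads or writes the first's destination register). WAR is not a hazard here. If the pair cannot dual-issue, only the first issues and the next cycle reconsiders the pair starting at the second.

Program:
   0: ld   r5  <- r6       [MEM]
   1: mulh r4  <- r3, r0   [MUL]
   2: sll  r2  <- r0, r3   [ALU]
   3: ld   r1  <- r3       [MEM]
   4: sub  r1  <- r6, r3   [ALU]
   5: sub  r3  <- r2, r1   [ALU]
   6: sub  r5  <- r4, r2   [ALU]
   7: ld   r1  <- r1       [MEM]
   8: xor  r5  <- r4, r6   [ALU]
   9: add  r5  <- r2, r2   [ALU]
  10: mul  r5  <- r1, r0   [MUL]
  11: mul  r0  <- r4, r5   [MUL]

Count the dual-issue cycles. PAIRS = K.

PAIRS = 4

  cy0 -> i0,i1 (ld.MEM+mulh.MUL) pair
  cy1 -> i2,i3 (sll.ALU+ld.MEM) pair
  cy2 -> i4 (sub.ALU) RAW r1
  cy3 -> i5,i6 (sub.ALU+sub.ALU) pair
  cy4 -> i7,i8 (ld.MEM+xor.ALU) pair
  cy5 -> i9 (add.ALU) WAW r5
  cy6 -> i10 (mul.MUL) no-port MUL/MUL
  cy7 -> i11 (mul.MUL) tail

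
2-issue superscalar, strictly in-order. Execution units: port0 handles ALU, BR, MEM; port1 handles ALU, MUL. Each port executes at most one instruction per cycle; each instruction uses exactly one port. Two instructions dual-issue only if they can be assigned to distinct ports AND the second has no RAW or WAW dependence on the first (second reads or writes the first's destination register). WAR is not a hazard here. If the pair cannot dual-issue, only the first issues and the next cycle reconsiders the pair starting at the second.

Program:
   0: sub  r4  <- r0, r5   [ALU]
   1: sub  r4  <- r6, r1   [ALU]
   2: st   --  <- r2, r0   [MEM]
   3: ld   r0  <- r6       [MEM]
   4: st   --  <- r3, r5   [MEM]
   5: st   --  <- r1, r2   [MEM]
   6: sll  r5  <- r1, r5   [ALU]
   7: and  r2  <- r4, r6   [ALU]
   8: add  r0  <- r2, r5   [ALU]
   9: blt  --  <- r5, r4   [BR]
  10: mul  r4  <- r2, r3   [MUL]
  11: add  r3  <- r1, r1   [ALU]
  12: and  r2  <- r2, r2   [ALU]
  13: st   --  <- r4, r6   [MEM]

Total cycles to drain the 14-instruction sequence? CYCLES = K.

t=0 i0:sub.ALU ; WAW r4
t=1 i1&i2:sub.ALU;st.MEM ; dual
t=2 i3:ld.MEM ; no-port MEM/MEM
t=3 i4:st.MEM ; no-port MEM/MEM
t=4 i5&i6:st.MEM;sll.ALU ; dual
t=5 i7:and.ALU ; RAW r2
t=6 i8&i9:add.ALU;blt.BR ; dual
t=7 i10&i11:mul.MUL;add.ALU ; dual
t=8 i12&i13:and.ALU;st.MEM ; dual

CYCLES = 9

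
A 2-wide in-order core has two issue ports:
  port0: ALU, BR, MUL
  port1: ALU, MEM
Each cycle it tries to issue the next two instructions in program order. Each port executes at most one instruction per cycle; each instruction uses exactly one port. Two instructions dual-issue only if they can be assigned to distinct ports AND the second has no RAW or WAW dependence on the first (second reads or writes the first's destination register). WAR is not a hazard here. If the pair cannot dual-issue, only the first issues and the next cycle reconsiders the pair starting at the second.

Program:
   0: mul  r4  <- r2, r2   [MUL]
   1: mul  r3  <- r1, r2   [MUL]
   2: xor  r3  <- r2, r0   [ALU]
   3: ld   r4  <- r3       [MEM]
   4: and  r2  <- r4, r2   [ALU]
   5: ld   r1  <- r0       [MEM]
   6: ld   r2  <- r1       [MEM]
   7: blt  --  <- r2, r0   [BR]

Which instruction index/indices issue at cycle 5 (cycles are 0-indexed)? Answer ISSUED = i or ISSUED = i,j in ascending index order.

ISSUED = 6

t=0 i0:mul.MUL ; no-port MUL/MUL
t=1 i1:mul.MUL ; WAW r3
t=2 i2:xor.ALU ; RAW r3
t=3 i3:ld.MEM ; RAW r4
t=4 i4&i5:and.ALU/ld.MEM ; dual
t=5 i6:ld.MEM ; RAW r2
t=6 i7:blt.BR ; tail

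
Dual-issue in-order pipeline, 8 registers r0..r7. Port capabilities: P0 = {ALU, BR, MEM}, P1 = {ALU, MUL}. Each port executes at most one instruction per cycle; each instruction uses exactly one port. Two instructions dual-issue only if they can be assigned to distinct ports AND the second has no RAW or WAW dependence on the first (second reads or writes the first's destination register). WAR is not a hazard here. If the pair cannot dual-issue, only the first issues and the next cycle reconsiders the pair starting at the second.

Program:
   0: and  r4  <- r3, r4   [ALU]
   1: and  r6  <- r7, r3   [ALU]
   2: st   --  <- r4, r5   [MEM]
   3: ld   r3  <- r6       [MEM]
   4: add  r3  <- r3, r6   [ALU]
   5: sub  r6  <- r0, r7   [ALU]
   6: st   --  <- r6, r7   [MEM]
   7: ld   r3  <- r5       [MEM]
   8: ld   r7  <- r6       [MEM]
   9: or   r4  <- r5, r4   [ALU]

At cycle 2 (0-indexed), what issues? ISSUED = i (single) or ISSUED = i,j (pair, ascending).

0. and.ALU/and.ALU @i0&i1  | 2-wide
1. st.MEM @i2  | no-port MEM/MEM
2. ld.MEM @i3  | RAW+WAW r3
3. add.ALU/sub.ALU @i4&i5  | 2-wide
4. st.MEM @i6  | no-port MEM/MEM
5. ld.MEM @i7  | no-port MEM/MEM
6. ld.MEM/or.ALU @i8&i9  | 2-wide

ISSUED = 3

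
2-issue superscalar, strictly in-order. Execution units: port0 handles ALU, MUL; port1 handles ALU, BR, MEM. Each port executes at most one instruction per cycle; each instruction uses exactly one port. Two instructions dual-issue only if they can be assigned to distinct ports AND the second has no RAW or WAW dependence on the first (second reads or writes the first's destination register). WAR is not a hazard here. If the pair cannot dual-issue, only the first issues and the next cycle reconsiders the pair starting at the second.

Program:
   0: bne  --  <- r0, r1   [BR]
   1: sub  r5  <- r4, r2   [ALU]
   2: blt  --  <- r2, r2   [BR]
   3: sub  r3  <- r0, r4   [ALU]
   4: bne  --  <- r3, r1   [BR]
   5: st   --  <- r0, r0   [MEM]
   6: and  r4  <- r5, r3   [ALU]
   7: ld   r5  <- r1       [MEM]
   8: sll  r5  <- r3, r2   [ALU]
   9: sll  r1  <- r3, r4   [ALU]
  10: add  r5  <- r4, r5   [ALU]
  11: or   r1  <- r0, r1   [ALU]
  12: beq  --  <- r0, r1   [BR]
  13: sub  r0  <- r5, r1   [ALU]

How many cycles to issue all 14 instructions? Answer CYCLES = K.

CYCLES = 8

[0] i0/i1  bne;sub  -- 2-wide
[1] i2/i3  blt;sub  -- 2-wide
[2] i4  bne  -- no-port BR/MEM
[3] i5/i6  st;and  -- 2-wide
[4] i7  ld  -- WAW r5
[5] i8/i9  sll;sll  -- 2-wide
[6] i10/i11  add;or  -- 2-wide
[7] i12/i13  beq;sub  -- 2-wide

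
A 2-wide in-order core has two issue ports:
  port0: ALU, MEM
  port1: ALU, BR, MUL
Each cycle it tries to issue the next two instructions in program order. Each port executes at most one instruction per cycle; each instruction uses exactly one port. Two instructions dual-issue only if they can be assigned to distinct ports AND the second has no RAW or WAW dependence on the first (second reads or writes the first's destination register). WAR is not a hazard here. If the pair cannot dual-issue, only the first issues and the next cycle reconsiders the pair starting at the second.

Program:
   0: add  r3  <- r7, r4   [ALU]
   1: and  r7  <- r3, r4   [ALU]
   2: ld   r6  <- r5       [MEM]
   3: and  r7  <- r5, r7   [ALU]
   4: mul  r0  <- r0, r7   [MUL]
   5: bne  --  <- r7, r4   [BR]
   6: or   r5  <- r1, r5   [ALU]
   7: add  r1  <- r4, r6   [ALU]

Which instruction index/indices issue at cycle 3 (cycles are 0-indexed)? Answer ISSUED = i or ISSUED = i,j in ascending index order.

t=0 i0:add.ALU ; RAW r3
t=1 i1&i2:and.ALU ld.MEM ; pair
t=2 i3:and.ALU ; RAW r7
t=3 i4:mul.MUL ; no-port MUL/BR
t=4 i5&i6:bne.BR or.ALU ; pair
t=5 i7:add.ALU ; tail

ISSUED = 4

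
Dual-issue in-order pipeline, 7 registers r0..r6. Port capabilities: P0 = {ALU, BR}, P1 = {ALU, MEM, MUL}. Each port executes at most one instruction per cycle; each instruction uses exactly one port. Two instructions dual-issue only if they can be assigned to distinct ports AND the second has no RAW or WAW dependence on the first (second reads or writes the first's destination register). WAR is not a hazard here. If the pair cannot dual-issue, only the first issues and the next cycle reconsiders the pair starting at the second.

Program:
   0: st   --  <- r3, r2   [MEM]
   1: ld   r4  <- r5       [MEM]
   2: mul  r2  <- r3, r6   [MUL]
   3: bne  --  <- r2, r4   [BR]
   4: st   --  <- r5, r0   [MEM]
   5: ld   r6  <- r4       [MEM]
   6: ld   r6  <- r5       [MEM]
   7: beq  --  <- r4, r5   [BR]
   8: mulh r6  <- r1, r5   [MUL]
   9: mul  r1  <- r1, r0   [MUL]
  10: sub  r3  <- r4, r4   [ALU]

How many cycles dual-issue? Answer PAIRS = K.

PAIRS = 3

t=0 i0:st ; no-port MEM/MEM
t=1 i1:ld ; no-port MEM/MUL
t=2 i2:mul ; RAW r2
t=3 i3/i4:bne st ; dual
t=4 i5:ld ; no-port MEM/MEM
t=5 i6/i7:ld beq ; dual
t=6 i8:mulh ; no-port MUL/MUL
t=7 i9/i10:mul sub ; dual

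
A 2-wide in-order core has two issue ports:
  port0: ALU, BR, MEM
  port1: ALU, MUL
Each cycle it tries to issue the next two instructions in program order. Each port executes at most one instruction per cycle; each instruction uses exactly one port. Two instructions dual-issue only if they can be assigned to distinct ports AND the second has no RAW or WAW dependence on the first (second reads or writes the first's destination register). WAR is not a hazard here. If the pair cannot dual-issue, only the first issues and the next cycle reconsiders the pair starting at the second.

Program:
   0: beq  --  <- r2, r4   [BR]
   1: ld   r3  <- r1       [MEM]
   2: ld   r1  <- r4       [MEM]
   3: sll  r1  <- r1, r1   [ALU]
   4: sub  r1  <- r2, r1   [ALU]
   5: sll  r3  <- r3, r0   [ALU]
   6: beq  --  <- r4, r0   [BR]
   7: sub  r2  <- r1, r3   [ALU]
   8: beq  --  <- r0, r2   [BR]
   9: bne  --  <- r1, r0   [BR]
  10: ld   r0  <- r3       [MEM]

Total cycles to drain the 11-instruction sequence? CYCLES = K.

CYCLES = 9

#0 head=0: beq.BR i0 no-port BR/MEM
#1 head=1: ld.MEM i1 no-port MEM/MEM
#2 head=2: ld.MEM i2 RAW+WAW r1
#3 head=3: sll.ALU i3 RAW+WAW r1
#4 head=4: sub.ALU;sll.ALU i4,i5 pair
#5 head=6: beq.BR;sub.ALU i6,i7 pair
#6 head=8: beq.BR i8 no-port BR/BR
#7 head=9: bne.BR i9 no-port BR/MEM
#8 head=10: ld.MEM i10 tail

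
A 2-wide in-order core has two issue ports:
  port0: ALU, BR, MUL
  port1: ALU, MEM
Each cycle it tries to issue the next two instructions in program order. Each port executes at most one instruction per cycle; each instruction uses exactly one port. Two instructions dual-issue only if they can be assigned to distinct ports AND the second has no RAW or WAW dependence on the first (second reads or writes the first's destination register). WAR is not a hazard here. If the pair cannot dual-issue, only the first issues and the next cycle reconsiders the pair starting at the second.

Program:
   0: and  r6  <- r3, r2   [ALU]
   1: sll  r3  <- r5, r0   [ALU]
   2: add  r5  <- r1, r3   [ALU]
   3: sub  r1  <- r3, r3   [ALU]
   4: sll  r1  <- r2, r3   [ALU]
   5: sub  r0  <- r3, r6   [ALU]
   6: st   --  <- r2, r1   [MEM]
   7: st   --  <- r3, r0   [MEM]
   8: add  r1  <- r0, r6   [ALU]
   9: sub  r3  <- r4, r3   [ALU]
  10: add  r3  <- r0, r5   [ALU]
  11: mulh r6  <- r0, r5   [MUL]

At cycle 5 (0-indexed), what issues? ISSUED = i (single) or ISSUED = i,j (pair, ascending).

  cy0 -> i0&i1 (and.ALU+sll.ALU) pair
  cy1 -> i2&i3 (add.ALU+sub.ALU) pair
  cy2 -> i4&i5 (sll.ALU+sub.ALU) pair
  cy3 -> i6 (st.MEM) no-port MEM/MEM
  cy4 -> i7&i8 (st.MEM+add.ALU) pair
  cy5 -> i9 (sub.ALU) WAW r3
  cy6 -> i10&i11 (add.ALU+mulh.MUL) pair

ISSUED = 9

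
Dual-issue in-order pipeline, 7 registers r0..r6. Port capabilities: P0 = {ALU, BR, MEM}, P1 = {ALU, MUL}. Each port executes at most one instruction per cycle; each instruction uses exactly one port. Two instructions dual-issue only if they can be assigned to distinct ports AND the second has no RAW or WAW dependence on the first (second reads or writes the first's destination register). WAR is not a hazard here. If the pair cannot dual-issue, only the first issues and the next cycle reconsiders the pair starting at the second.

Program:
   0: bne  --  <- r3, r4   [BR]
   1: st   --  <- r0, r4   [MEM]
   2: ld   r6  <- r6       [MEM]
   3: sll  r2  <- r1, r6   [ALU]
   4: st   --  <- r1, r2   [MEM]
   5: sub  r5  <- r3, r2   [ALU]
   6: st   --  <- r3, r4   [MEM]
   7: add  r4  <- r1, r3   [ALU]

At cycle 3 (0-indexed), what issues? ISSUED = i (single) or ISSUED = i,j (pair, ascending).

c0: i0 bne  no-port BR/MEM
c1: i1 st  no-port MEM/MEM
c2: i2 ld  RAW r6
c3: i3 sll  RAW r2
c4: i4,i5 st;sub  pair
c5: i6,i7 st;add  pair

ISSUED = 3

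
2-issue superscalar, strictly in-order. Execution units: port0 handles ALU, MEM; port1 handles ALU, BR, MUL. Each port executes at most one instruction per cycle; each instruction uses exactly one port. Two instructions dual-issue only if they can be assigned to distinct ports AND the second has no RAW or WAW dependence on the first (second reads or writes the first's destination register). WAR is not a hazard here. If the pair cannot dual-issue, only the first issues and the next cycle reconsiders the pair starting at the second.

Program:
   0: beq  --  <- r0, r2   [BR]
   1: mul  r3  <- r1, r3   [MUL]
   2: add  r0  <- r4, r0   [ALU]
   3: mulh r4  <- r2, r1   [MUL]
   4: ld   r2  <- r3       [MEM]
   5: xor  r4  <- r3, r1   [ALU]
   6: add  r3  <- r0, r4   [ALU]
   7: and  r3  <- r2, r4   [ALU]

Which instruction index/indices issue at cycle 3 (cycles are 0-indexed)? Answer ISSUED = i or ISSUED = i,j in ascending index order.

ISSUED = 5

  cy0 -> i0 (beq.BR) no-port BR/MUL
  cy1 -> i1+i2 (mul.MUL;add.ALU) dual
  cy2 -> i3+i4 (mulh.MUL;ld.MEM) dual
  cy3 -> i5 (xor.ALU) RAW r4
  cy4 -> i6 (add.ALU) WAW r3
  cy5 -> i7 (and.ALU) tail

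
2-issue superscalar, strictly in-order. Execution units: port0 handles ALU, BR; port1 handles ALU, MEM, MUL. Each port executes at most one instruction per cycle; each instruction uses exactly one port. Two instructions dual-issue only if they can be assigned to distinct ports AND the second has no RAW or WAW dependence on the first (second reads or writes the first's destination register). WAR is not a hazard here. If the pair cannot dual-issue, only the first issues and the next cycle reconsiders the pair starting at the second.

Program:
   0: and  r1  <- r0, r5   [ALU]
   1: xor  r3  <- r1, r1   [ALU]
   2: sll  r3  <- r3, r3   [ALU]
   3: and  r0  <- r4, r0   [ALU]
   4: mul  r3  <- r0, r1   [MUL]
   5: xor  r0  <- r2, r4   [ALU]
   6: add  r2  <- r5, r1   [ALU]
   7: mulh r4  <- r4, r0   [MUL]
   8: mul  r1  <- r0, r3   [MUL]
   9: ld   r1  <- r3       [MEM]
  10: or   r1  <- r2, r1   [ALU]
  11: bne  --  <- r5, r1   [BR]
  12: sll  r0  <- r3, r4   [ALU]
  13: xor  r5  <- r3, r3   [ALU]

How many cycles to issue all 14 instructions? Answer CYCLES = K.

CYCLES = 10

t=0 i0:and.ALU ; RAW r1
t=1 i1:xor.ALU ; RAW+WAW r3
t=2 i2/i3:sll.ALU/and.ALU ; 2-wide
t=3 i4/i5:mul.MUL/xor.ALU ; 2-wide
t=4 i6/i7:add.ALU/mulh.MUL ; 2-wide
t=5 i8:mul.MUL ; no-port MUL/MEM
t=6 i9:ld.MEM ; RAW+WAW r1
t=7 i10:or.ALU ; RAW r1
t=8 i11/i12:bne.BR/sll.ALU ; 2-wide
t=9 i13:xor.ALU ; tail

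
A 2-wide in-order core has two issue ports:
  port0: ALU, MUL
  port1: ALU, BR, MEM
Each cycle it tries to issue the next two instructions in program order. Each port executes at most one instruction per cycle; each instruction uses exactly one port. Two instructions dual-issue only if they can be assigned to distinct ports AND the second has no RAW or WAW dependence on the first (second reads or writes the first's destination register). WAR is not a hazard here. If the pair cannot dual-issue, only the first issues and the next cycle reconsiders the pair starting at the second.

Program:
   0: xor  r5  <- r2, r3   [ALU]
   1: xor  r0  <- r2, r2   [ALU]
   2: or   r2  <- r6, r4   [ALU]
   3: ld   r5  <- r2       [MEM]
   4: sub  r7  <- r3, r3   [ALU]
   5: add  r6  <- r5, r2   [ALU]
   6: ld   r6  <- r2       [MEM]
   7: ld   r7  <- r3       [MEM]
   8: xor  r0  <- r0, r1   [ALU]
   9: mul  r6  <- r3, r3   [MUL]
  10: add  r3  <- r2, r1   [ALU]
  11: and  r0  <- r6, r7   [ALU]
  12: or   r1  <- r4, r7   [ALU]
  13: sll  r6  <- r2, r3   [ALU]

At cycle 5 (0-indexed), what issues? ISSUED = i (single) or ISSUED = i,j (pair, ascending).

[0] i0&i1  xor.ALU xor.ALU  -- 2-wide
[1] i2  or.ALU  -- RAW r2
[2] i3&i4  ld.MEM sub.ALU  -- 2-wide
[3] i5  add.ALU  -- WAW r6
[4] i6  ld.MEM  -- no-port MEM/MEM
[5] i7&i8  ld.MEM xor.ALU  -- 2-wide
[6] i9&i10  mul.MUL add.ALU  -- 2-wide
[7] i11&i12  and.ALU or.ALU  -- 2-wide
[8] i13  sll.ALU  -- tail

ISSUED = 7,8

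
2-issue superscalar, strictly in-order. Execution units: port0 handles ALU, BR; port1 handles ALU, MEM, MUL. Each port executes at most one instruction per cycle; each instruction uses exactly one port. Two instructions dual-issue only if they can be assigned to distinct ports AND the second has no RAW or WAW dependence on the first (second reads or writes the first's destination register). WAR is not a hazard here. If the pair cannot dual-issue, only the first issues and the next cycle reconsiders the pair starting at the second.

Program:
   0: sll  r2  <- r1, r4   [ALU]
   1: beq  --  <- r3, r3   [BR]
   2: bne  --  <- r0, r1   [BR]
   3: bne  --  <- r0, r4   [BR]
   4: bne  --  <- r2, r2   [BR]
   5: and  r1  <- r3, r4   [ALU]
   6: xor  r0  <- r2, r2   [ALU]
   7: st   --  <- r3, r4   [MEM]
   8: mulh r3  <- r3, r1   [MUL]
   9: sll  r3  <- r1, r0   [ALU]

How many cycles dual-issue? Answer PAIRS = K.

PAIRS = 3

0. sll.ALU beq.BR @i0&i1  | dual
1. bne.BR @i2  | no-port BR/BR
2. bne.BR @i3  | no-port BR/BR
3. bne.BR and.ALU @i4&i5  | dual
4. xor.ALU st.MEM @i6&i7  | dual
5. mulh.MUL @i8  | WAW r3
6. sll.ALU @i9  | tail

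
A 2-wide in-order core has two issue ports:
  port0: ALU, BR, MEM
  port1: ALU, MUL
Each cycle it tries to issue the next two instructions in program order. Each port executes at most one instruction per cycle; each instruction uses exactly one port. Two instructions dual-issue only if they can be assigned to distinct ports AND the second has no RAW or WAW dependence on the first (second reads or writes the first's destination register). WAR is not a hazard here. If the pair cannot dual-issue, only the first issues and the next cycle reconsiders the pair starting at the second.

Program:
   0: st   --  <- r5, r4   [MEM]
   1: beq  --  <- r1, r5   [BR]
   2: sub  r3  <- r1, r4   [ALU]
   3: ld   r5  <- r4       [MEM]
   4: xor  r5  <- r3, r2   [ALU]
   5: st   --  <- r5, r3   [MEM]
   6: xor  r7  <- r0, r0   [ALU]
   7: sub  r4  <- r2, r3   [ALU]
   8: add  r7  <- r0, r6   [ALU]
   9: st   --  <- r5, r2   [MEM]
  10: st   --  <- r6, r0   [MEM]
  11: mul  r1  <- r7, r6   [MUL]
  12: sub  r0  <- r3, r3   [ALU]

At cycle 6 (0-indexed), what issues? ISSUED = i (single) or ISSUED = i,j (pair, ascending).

#0 head=0: st.MEM i0 no-port MEM/BR
#1 head=1: beq.BR;sub.ALU i1,i2 2-wide
#2 head=3: ld.MEM i3 WAW r5
#3 head=4: xor.ALU i4 RAW r5
#4 head=5: st.MEM;xor.ALU i5,i6 2-wide
#5 head=7: sub.ALU;add.ALU i7,i8 2-wide
#6 head=9: st.MEM i9 no-port MEM/MEM
#7 head=10: st.MEM;mul.MUL i10,i11 2-wide
#8 head=12: sub.ALU i12 tail

ISSUED = 9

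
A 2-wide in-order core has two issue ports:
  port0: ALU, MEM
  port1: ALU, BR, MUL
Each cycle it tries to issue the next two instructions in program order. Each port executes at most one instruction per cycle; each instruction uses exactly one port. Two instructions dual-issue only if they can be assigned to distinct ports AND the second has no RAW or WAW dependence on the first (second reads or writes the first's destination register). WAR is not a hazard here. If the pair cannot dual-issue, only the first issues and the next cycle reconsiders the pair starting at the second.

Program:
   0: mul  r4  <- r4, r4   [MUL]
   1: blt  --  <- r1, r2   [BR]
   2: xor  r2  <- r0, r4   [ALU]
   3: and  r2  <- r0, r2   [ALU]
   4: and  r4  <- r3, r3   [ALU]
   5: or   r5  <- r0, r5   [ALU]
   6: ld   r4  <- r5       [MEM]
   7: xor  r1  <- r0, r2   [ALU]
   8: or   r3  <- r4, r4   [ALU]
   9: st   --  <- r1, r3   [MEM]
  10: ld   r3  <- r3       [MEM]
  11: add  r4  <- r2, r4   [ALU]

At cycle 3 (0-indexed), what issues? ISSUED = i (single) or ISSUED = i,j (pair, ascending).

ISSUED = 5

  cy0 -> i0 (mul) no-port MUL/BR
  cy1 -> i1+i2 (blt;xor) dual
  cy2 -> i3+i4 (and;and) dual
  cy3 -> i5 (or) RAW r5
  cy4 -> i6+i7 (ld;xor) dual
  cy5 -> i8 (or) RAW r3
  cy6 -> i9 (st) no-port MEM/MEM
  cy7 -> i10+i11 (ld;add) dual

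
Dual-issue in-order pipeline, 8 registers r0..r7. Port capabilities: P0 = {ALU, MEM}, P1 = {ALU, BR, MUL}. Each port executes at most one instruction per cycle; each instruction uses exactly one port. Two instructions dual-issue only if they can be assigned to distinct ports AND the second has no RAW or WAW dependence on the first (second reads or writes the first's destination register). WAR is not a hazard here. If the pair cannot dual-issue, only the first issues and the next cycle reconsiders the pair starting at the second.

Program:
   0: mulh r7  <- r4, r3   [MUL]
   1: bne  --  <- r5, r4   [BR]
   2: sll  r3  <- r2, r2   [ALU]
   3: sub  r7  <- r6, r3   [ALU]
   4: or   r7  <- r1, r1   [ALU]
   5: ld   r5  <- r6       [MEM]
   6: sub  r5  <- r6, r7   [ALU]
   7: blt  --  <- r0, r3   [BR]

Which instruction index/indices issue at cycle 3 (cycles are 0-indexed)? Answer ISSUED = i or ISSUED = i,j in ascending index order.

#0 head=0: mulh i0 no-port MUL/BR
#1 head=1: bne;sll i1,i2 dual
#2 head=3: sub i3 WAW r7
#3 head=4: or;ld i4,i5 dual
#4 head=6: sub;blt i6,i7 dual

ISSUED = 4,5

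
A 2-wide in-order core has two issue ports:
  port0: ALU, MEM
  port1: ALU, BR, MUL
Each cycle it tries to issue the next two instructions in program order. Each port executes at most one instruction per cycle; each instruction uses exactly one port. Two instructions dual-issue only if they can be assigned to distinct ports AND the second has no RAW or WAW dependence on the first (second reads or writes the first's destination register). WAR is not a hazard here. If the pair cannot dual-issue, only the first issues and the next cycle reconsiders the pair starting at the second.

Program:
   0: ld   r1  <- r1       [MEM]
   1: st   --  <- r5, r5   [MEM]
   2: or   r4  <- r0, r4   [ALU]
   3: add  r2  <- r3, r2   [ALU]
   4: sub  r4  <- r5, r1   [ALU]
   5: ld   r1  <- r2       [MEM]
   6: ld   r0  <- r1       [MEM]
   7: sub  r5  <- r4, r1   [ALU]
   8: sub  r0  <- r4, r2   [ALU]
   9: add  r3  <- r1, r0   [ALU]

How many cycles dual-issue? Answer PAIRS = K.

#0 head=0: ld i0 no-port MEM/MEM
#1 head=1: st/or i1/i2 2-wide
#2 head=3: add/sub i3/i4 2-wide
#3 head=5: ld i5 no-port MEM/MEM
#4 head=6: ld/sub i6/i7 2-wide
#5 head=8: sub i8 RAW r0
#6 head=9: add i9 tail

PAIRS = 3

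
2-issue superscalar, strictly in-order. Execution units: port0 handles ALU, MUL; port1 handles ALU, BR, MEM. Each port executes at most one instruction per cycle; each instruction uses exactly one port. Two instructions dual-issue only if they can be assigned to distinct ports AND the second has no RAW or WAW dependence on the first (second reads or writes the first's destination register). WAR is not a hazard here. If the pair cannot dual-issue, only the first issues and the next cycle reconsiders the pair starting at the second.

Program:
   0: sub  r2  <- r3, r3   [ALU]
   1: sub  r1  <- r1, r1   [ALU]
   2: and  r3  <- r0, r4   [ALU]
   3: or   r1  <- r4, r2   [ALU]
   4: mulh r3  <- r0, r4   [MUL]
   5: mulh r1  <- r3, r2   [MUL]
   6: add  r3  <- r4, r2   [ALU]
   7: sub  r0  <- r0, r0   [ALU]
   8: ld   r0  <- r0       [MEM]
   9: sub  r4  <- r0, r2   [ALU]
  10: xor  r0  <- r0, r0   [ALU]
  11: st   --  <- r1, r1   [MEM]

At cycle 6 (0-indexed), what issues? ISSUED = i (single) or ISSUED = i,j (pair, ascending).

ISSUED = 9,10

t=0 i0+i1:sub;sub ; pair
t=1 i2+i3:and;or ; pair
t=2 i4:mulh ; no-port MUL/MUL
t=3 i5+i6:mulh;add ; pair
t=4 i7:sub ; RAW+WAW r0
t=5 i8:ld ; RAW r0
t=6 i9+i10:sub;xor ; pair
t=7 i11:st ; tail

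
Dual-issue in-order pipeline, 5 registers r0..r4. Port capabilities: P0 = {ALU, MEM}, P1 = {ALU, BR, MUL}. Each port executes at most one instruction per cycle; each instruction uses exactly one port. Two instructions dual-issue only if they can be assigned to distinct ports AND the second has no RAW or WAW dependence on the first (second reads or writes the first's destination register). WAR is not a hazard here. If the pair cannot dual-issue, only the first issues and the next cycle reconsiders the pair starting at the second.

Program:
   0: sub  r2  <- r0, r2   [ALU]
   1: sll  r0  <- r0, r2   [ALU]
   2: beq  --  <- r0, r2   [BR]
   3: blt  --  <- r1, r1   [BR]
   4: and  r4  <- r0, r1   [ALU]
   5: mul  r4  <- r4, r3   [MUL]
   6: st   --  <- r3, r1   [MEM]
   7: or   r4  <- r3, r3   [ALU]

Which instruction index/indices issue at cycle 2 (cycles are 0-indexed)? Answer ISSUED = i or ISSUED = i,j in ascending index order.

[0] i0  sub  -- RAW r2
[1] i1  sll  -- RAW r0
[2] i2  beq  -- no-port BR/BR
[3] i3/i4  blt;and  -- dual
[4] i5/i6  mul;st  -- dual
[5] i7  or  -- tail

ISSUED = 2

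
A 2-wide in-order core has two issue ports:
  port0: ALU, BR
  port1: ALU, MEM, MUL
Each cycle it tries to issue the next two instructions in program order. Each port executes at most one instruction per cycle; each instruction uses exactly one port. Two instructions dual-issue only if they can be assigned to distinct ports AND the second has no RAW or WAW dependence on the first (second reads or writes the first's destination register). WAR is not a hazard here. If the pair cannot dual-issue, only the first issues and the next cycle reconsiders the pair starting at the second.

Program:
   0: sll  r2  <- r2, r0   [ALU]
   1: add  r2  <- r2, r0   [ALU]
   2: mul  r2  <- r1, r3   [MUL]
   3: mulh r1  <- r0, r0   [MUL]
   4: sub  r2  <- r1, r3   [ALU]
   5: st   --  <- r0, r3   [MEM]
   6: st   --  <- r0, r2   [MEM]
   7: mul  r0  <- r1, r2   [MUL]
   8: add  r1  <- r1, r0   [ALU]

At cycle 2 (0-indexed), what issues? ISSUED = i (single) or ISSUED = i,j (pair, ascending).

c0: i0 sll  RAW+WAW r2
c1: i1 add  WAW r2
c2: i2 mul  no-port MUL/MUL
c3: i3 mulh  RAW r1
c4: i4&i5 sub;st  dual
c5: i6 st  no-port MEM/MUL
c6: i7 mul  RAW r0
c7: i8 add  tail

ISSUED = 2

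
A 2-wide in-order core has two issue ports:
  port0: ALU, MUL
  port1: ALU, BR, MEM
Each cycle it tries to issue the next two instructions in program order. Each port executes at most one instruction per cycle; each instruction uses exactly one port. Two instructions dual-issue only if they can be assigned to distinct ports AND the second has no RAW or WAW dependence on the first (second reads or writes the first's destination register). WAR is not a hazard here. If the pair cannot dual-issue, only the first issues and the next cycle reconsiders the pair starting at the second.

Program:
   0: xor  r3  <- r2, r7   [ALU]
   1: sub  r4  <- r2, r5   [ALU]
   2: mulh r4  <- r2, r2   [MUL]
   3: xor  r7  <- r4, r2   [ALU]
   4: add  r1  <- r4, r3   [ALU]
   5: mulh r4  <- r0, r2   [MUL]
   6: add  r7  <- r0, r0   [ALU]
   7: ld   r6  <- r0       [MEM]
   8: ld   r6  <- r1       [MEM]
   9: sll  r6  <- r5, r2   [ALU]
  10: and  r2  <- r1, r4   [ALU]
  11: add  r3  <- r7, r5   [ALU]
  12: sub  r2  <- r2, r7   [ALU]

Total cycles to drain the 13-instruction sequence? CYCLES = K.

CYCLES = 8

c0: i0+i1 xor.ALU/sub.ALU  pair
c1: i2 mulh.MUL  RAW r4
c2: i3+i4 xor.ALU/add.ALU  pair
c3: i5+i6 mulh.MUL/add.ALU  pair
c4: i7 ld.MEM  no-port MEM/MEM
c5: i8 ld.MEM  WAW r6
c6: i9+i10 sll.ALU/and.ALU  pair
c7: i11+i12 add.ALU/sub.ALU  pair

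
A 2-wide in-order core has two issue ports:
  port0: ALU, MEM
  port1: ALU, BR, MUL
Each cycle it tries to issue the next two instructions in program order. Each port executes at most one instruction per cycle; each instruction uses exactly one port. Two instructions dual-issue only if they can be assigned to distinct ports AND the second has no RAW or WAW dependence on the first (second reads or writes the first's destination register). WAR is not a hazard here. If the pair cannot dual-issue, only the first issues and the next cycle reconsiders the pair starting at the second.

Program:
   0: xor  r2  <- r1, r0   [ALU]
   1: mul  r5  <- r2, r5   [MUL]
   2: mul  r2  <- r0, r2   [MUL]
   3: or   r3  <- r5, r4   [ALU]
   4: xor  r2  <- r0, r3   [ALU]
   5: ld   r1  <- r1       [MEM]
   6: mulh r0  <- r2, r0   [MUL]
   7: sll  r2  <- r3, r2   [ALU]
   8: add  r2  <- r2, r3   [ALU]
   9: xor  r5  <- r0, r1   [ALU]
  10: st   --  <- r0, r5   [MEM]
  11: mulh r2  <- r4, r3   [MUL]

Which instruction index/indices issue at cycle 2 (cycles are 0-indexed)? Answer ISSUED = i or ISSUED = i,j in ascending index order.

ISSUED = 2,3

#0 head=0: xor i0 RAW r2
#1 head=1: mul i1 no-port MUL/MUL
#2 head=2: mul/or i2+i3 dual
#3 head=4: xor/ld i4+i5 dual
#4 head=6: mulh/sll i6+i7 dual
#5 head=8: add/xor i8+i9 dual
#6 head=10: st/mulh i10+i11 dual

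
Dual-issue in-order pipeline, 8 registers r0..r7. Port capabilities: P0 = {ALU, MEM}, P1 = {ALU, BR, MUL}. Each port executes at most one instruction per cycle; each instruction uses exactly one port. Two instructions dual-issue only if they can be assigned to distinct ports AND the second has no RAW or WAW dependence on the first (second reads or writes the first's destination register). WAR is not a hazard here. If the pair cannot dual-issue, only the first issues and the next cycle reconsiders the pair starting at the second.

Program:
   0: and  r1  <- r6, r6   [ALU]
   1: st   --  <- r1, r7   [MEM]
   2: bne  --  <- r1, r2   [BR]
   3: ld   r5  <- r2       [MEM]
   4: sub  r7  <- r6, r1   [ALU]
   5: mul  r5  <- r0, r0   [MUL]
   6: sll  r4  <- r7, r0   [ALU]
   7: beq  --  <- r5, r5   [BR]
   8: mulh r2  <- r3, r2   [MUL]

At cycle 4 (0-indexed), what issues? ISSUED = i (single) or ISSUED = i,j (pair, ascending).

[0] i0  and.ALU  -- RAW r1
[1] i1,i2  st.MEM+bne.BR  -- pair
[2] i3,i4  ld.MEM+sub.ALU  -- pair
[3] i5,i6  mul.MUL+sll.ALU  -- pair
[4] i7  beq.BR  -- no-port BR/MUL
[5] i8  mulh.MUL  -- tail

ISSUED = 7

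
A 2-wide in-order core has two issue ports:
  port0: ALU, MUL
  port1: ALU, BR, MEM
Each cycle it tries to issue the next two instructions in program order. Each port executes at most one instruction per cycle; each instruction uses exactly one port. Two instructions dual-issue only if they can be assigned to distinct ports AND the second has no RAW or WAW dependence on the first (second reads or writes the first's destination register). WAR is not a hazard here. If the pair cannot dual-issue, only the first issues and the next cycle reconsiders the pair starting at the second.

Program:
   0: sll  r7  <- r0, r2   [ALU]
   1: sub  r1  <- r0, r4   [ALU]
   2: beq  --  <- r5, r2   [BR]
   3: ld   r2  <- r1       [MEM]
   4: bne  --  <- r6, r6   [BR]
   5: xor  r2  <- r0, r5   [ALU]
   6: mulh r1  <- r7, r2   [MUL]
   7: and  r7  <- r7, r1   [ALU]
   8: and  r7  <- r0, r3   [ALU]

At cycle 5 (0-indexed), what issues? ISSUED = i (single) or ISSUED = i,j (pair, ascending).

ISSUED = 7

#0 head=0: sll.ALU+sub.ALU i0/i1 dual
#1 head=2: beq.BR i2 no-port BR/MEM
#2 head=3: ld.MEM i3 no-port MEM/BR
#3 head=4: bne.BR+xor.ALU i4/i5 dual
#4 head=6: mulh.MUL i6 RAW r1
#5 head=7: and.ALU i7 WAW r7
#6 head=8: and.ALU i8 tail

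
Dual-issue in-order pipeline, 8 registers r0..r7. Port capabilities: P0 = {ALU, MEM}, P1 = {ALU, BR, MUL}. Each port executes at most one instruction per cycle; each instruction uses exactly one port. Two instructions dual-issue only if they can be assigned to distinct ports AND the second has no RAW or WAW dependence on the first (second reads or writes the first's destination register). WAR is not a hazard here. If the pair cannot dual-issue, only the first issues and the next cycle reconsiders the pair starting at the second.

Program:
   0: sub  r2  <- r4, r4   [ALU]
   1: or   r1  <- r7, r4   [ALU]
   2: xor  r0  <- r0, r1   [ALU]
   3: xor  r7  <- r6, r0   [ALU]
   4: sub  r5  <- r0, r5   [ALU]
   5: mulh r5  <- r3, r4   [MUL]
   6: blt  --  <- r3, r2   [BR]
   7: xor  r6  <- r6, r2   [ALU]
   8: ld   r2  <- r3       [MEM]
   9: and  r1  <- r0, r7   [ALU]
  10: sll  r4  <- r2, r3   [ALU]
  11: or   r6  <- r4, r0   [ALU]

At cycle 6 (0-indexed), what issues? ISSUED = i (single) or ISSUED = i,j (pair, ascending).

c0: i0&i1 sub or  2-wide
c1: i2 xor  RAW r0
c2: i3&i4 xor sub  2-wide
c3: i5 mulh  no-port MUL/BR
c4: i6&i7 blt xor  2-wide
c5: i8&i9 ld and  2-wide
c6: i10 sll  RAW r4
c7: i11 or  tail

ISSUED = 10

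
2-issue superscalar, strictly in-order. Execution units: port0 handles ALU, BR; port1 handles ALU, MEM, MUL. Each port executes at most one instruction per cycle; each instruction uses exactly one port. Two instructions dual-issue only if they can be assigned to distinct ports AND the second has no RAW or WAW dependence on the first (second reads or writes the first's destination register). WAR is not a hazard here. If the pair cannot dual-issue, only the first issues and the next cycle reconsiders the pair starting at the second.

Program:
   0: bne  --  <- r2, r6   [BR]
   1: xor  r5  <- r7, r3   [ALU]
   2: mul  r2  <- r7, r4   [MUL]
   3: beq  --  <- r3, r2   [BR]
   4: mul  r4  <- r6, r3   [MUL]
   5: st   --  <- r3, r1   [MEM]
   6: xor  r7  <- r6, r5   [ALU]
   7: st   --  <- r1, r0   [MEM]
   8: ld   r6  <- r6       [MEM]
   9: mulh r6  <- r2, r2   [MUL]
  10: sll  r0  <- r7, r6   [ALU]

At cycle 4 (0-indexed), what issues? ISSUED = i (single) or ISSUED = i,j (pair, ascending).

c0: i0/i1 bne.BR/xor.ALU  2-wide
c1: i2 mul.MUL  RAW r2
c2: i3/i4 beq.BR/mul.MUL  2-wide
c3: i5/i6 st.MEM/xor.ALU  2-wide
c4: i7 st.MEM  no-port MEM/MEM
c5: i8 ld.MEM  no-port MEM/MUL
c6: i9 mulh.MUL  RAW r6
c7: i10 sll.ALU  tail

ISSUED = 7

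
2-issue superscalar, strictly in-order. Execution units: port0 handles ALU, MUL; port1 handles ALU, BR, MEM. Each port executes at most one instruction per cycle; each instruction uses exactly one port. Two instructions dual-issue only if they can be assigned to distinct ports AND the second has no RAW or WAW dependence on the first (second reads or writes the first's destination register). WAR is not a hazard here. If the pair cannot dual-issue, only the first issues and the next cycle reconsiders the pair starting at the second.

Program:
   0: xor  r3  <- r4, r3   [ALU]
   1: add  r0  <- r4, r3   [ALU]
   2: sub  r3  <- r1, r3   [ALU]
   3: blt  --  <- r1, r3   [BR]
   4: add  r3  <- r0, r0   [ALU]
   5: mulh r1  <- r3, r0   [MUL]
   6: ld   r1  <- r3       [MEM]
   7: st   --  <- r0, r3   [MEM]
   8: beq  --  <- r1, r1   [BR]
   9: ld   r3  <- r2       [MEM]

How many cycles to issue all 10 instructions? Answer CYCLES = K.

c0: i0 xor  RAW r3
c1: i1/i2 add sub  2-wide
c2: i3/i4 blt add  2-wide
c3: i5 mulh  WAW r1
c4: i6 ld  no-port MEM/MEM
c5: i7 st  no-port MEM/BR
c6: i8 beq  no-port BR/MEM
c7: i9 ld  tail

CYCLES = 8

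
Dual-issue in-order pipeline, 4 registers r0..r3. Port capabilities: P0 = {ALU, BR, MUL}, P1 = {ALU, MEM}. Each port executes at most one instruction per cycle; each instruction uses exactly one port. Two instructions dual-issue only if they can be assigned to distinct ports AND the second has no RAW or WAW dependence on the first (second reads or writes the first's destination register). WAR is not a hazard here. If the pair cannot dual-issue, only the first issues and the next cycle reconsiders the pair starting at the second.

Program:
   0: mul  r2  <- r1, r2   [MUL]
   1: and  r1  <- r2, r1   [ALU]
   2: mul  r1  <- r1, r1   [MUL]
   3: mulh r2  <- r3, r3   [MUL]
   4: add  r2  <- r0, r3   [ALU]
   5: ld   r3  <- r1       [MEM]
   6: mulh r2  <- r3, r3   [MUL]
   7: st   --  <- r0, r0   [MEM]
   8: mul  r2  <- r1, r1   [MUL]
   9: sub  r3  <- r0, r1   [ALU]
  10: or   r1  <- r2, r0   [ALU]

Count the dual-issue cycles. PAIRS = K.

[0] i0  mul  -- RAW r2
[1] i1  and  -- RAW+WAW r1
[2] i2  mul  -- no-port MUL/MUL
[3] i3  mulh  -- WAW r2
[4] i4+i5  add;ld  -- dual
[5] i6+i7  mulh;st  -- dual
[6] i8+i9  mul;sub  -- dual
[7] i10  or  -- tail

PAIRS = 3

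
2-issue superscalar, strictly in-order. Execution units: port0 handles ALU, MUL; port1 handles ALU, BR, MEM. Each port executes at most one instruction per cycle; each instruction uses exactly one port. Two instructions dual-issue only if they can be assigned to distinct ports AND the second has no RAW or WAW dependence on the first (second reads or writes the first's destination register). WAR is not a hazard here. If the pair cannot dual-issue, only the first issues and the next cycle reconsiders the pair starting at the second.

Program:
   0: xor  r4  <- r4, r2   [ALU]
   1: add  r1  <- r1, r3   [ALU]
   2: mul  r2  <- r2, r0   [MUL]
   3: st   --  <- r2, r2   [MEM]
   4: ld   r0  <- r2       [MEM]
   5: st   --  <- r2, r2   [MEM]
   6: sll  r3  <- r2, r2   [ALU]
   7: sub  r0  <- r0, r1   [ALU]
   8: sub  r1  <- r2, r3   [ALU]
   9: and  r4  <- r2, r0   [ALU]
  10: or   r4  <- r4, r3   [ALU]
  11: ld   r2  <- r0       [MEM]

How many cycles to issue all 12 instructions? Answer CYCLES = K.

0. xor/add @i0/i1  | dual
1. mul @i2  | RAW r2
2. st @i3  | no-port MEM/MEM
3. ld @i4  | no-port MEM/MEM
4. st/sll @i5/i6  | dual
5. sub/sub @i7/i8  | dual
6. and @i9  | RAW+WAW r4
7. or/ld @i10/i11  | dual

CYCLES = 8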